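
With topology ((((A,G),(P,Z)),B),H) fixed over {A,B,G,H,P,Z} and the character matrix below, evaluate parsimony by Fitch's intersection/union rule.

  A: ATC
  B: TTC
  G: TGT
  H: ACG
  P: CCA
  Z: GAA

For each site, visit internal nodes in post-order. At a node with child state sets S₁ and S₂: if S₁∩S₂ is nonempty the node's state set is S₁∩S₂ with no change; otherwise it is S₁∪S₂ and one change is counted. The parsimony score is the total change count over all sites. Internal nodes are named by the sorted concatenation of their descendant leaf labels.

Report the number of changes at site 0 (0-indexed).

AG@0: {A} ∪ {T} = {A,T} (union, +1)
PZ@0: {C} ∪ {G} = {C,G} (union, +1)
AGPZ@0: {A,T} ∪ {C,G} = {A,C,G,T} (union, +1)
ABGPZ@0: {A,C,G,T} ∩ {T} = {T} (intersection, +0)
ABGHPZ@0: {T} ∪ {A} = {A,T} (union, +1)
AG@1: {T} ∪ {G} = {G,T} (union, +1)
PZ@1: {C} ∪ {A} = {A,C} (union, +1)
AGPZ@1: {G,T} ∪ {A,C} = {A,C,G,T} (union, +1)
ABGPZ@1: {A,C,G,T} ∩ {T} = {T} (intersection, +0)
ABGHPZ@1: {T} ∪ {C} = {C,T} (union, +1)
AG@2: {C} ∪ {T} = {C,T} (union, +1)
PZ@2: {A} ∩ {A} = {A} (intersection, +0)
AGPZ@2: {C,T} ∪ {A} = {A,C,T} (union, +1)
ABGPZ@2: {A,C,T} ∩ {C} = {C} (intersection, +0)
ABGHPZ@2: {C} ∪ {G} = {C,G} (union, +1)
per-site changes: [4, 4, 3]; total = 11

4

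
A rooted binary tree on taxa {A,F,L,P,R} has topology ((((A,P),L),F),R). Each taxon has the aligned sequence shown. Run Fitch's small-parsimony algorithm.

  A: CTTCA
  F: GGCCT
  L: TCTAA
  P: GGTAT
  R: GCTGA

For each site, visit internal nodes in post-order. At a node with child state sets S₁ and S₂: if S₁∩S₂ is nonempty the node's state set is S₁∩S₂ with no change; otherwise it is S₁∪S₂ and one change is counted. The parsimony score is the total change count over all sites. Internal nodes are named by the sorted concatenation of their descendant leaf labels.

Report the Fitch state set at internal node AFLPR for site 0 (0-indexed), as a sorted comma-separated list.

AP@0: {C} ∪ {G} = {C,G} (union, +1)
ALP@0: {C,G} ∪ {T} = {C,G,T} (union, +1)
AFLP@0: {C,G,T} ∩ {G} = {G} (intersection, +0)
AFLPR@0: {G} ∩ {G} = {G} (intersection, +0)
AP@1: {T} ∪ {G} = {G,T} (union, +1)
ALP@1: {G,T} ∪ {C} = {C,G,T} (union, +1)
AFLP@1: {C,G,T} ∩ {G} = {G} (intersection, +0)
AFLPR@1: {G} ∪ {C} = {C,G} (union, +1)
AP@2: {T} ∩ {T} = {T} (intersection, +0)
ALP@2: {T} ∩ {T} = {T} (intersection, +0)
AFLP@2: {T} ∪ {C} = {C,T} (union, +1)
AFLPR@2: {C,T} ∩ {T} = {T} (intersection, +0)
AP@3: {C} ∪ {A} = {A,C} (union, +1)
ALP@3: {A,C} ∩ {A} = {A} (intersection, +0)
AFLP@3: {A} ∪ {C} = {A,C} (union, +1)
AFLPR@3: {A,C} ∪ {G} = {A,C,G} (union, +1)
AP@4: {A} ∪ {T} = {A,T} (union, +1)
ALP@4: {A,T} ∩ {A} = {A} (intersection, +0)
AFLP@4: {A} ∪ {T} = {A,T} (union, +1)
AFLPR@4: {A,T} ∩ {A} = {A} (intersection, +0)
per-site changes: [2, 3, 1, 3, 2]; total = 11

G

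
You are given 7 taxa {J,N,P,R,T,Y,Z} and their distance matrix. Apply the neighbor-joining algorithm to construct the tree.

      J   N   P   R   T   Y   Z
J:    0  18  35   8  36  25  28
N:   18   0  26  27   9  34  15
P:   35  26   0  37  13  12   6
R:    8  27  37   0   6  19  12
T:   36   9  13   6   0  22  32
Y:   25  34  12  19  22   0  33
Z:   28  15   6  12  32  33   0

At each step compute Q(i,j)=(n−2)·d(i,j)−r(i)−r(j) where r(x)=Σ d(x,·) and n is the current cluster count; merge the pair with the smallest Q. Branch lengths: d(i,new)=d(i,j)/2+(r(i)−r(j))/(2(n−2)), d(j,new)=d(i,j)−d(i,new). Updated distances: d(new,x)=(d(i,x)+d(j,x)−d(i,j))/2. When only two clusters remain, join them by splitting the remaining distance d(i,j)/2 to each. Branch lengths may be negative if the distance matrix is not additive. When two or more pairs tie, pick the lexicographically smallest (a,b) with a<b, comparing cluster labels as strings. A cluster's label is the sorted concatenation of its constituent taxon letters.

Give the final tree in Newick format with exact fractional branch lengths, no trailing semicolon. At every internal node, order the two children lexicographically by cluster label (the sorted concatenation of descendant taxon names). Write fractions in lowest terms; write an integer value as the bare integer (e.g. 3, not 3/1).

iteration 1: select P,Z (d=6, Q=-225); attach at lengths (33/10, 27/10); label the merged cluster PZ
  updated: d(J,PZ)=57/2, d(N,PZ)=35/2, d(PZ,R)=43/2, d(PZ,T)=39/2, d(PZ,Y)=39/2
iteration 2: select J,R (d=8, Q=-165); attach at lengths (33/4, -1/4); label the merged cluster JR
  updated: d(JR,N)=37/2, d(JR,PZ)=21, d(JR,T)=17, d(JR,Y)=18
iteration 3: select N,T (d=9, Q=-239/2); attach at lengths (77/12, 31/12); label the merged cluster NT
  updated: d(JR,NT)=53/4, d(NT,PZ)=14, d(NT,Y)=47/2
iteration 4: select JR,Y (d=18, Q=-309/4); attach at lengths (109/16, 179/16); label the merged cluster JRY
  updated: d(JRY,NT)=75/8, d(JRY,PZ)=45/4
iteration 5: select JRY,NT (d=75/8, Q=-277/8); attach at lengths (53/16, 97/16); label the merged cluster JNRTY
  updated: d(JNRTY,PZ)=127/16
iteration 6: select JNRTY,PZ (d=127/16); attach at lengths (127/32, 127/32); label the merged cluster JNPRTYZ
final tree: ((((J:33/4,R:-1/4):109/16,Y:179/16):53/16,(N:77/12,T:31/12):97/16):127/32,(P:33/10,Z:27/10):127/32)
total length: 933/16

((((J:33/4,R:-1/4):109/16,Y:179/16):53/16,(N:77/12,T:31/12):97/16):127/32,(P:33/10,Z:27/10):127/32)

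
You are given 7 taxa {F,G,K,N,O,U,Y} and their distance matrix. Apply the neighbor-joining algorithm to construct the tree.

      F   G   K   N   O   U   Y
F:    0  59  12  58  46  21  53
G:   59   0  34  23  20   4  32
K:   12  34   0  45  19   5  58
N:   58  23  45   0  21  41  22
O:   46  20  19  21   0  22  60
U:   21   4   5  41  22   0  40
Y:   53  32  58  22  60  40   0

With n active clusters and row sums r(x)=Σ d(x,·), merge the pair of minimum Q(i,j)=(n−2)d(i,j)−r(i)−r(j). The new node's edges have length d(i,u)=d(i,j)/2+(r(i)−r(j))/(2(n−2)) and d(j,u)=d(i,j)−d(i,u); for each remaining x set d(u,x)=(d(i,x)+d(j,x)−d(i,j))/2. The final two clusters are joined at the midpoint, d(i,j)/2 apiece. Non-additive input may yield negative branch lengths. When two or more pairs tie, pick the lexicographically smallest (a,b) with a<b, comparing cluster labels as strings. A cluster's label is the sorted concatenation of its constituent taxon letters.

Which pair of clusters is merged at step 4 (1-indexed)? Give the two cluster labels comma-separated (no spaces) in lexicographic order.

iteration 1: select N,Y (d=22, Q=-365); attach at lengths (11/2, 33/2); label the merged cluster NY
  updated: d(F,NY)=89/2, d(G,NY)=33/2, d(K,NY)=81/2, d(NY,O)=59/2, d(NY,U)=59/2
iteration 2: select F,K (d=12, Q=-245); attach at lengths (15, -3); label the merged cluster FK
  updated: d(FK,G)=81/2, d(FK,NY)=73/2, d(FK,O)=53/2, d(FK,U)=7
iteration 3: select FK,U (d=7, Q=-152); attach at lengths (23/2, -9/2); label the merged cluster FKU
  updated: d(FKU,G)=75/4, d(FKU,NY)=59/2, d(FKU,O)=83/4
iteration 4: select FKU,O (d=83/4, Q=-391/4); attach at lengths (161/16, 171/16); label the merged cluster FKOU
  updated: d(FKOU,G)=9, d(FKOU,NY)=153/8
iteration 5: select FKOU,G (d=9, Q=-357/8); attach at lengths (93/16, 51/16); label the merged cluster FGKOU
  updated: d(FGKOU,NY)=213/16
iteration 6: select FGKOU,NY (d=213/16); attach at lengths (213/32, 213/32); label the merged cluster FGKNOUY
final tree: (((((F:15,K:-3):23/2,U:-9/2):161/16,O:171/16):93/16,G:51/16):213/32,(N:11/2,Y:33/2):213/32)
total length: 1345/16

FKU,O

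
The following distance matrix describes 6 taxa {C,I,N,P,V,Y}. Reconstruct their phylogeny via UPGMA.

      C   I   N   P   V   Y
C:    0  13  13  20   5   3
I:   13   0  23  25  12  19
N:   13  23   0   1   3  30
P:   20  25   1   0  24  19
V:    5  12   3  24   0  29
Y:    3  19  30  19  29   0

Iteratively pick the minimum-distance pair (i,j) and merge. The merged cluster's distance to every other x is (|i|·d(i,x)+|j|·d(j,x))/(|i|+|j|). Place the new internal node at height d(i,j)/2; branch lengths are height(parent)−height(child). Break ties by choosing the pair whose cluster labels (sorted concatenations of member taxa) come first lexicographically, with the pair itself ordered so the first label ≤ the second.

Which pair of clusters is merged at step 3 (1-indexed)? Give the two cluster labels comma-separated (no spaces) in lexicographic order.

I,V

1. join N+P (d=1) ⇒ NP; edges |N|=1/2, |P|=1/2
  updated: d(C,NP)=33/2, d(I,NP)=24, d(NP,V)=27/2, d(NP,Y)=49/2
2. join C+Y (d=3) ⇒ CY; edges |C|=3/2, |Y|=3/2
  updated: d(CY,I)=16, d(CY,NP)=41/2, d(CY,V)=17
3. join I+V (d=12) ⇒ IV; edges |I|=6, |V|=6
  updated: d(CY,IV)=33/2, d(IV,NP)=75/4
4. join CY+IV (d=33/2) ⇒ CIVY; edges |CY|=27/4, |IV|=9/4
  updated: d(CIVY,NP)=157/8
5. join CIVY+NP (d=157/8) ⇒ CINPVY; edges |CIVY|=25/16, |NP|=149/16
final tree: (((C:3/2,Y:3/2):27/4,(I:6,V:6):9/4):25/16,(N:1/2,P:1/2):149/16)
total length: 287/8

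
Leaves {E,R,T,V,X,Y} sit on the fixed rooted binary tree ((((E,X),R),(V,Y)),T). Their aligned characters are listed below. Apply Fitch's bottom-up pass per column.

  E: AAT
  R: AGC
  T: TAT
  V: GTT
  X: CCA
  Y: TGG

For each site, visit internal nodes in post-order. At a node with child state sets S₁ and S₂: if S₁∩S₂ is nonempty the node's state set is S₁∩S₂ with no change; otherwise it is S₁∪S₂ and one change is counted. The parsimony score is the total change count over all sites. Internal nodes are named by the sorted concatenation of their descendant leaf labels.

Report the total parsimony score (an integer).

site 0, node EX: E={A} ∪ X={C} → {A,C} (+1)
site 0, node ERX: EX={A,C} ∩ R={A} → {A} (+0)
site 0, node VY: V={G} ∪ Y={T} → {G,T} (+1)
site 0, node ERVXY: ERX={A} ∪ VY={G,T} → {A,G,T} (+1)
site 0, node ERTVXY: ERVXY={A,G,T} ∩ T={T} → {T} (+0)
site 1, node EX: E={A} ∪ X={C} → {A,C} (+1)
site 1, node ERX: EX={A,C} ∪ R={G} → {A,C,G} (+1)
site 1, node VY: V={T} ∪ Y={G} → {G,T} (+1)
site 1, node ERVXY: ERX={A,C,G} ∩ VY={G,T} → {G} (+0)
site 1, node ERTVXY: ERVXY={G} ∪ T={A} → {A,G} (+1)
site 2, node EX: E={T} ∪ X={A} → {A,T} (+1)
site 2, node ERX: EX={A,T} ∪ R={C} → {A,C,T} (+1)
site 2, node VY: V={T} ∪ Y={G} → {G,T} (+1)
site 2, node ERVXY: ERX={A,C,T} ∩ VY={G,T} → {T} (+0)
site 2, node ERTVXY: ERVXY={T} ∩ T={T} → {T} (+0)
per-site changes: [3, 4, 3]; total = 10

10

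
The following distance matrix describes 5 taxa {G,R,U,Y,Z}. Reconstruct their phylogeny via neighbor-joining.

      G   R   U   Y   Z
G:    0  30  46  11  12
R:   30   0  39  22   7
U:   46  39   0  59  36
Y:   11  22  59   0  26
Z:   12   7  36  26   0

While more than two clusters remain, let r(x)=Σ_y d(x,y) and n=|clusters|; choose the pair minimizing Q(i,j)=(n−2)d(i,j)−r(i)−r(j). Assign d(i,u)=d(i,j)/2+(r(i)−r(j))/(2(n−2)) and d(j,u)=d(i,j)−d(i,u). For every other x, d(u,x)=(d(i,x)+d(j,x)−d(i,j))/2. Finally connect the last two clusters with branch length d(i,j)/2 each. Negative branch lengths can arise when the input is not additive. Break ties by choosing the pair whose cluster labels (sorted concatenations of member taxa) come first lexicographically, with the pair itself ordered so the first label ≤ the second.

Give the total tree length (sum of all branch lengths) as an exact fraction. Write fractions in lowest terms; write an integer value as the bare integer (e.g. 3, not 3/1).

519/8

1. join G+Y (d=11, Q=-184) ⇒ GY; edges |G|=7/3, |Y|=26/3
  updated: d(GY,R)=41/2, d(GY,U)=47, d(GY,Z)=27/2
2. join GY+Z (d=27/2, Q=-221/2) ⇒ GYZ; edges |GY|=103/8, |Z|=5/8
  updated: d(GYZ,R)=7, d(GYZ,U)=139/4
3. join GYZ+R (d=7, Q=-323/4) ⇒ GRYZ; edges |GYZ|=11/8, |R|=45/8
  updated: d(GRYZ,U)=267/8
4. join GRYZ+U (d=267/8) ⇒ GRUYZ; edges |GRYZ|=267/16, |U|=267/16
final tree: ((((G:7/3,Y:26/3):103/8,Z:5/8):11/8,R:45/8):267/16,U:267/16)
total length: 519/8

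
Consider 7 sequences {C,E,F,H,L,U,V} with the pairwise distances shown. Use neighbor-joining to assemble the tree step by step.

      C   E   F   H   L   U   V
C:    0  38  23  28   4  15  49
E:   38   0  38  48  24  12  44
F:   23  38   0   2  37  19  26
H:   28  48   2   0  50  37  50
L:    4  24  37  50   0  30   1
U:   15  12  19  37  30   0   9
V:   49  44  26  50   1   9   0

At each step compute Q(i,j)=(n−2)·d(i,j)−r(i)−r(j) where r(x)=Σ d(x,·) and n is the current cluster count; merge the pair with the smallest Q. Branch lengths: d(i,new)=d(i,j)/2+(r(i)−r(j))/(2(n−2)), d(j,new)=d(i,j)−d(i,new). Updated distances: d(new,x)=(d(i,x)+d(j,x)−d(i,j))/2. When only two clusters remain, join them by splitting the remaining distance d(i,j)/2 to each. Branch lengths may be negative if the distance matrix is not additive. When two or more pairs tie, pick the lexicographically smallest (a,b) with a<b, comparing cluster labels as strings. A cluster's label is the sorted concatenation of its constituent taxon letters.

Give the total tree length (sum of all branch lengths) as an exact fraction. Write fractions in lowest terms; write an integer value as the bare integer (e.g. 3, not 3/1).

1. join F+H (d=2, Q=-350) ⇒ FH; edges |F|=-6, |H|=8
  updated: d(C,FH)=49/2, d(E,FH)=42, d(FH,L)=85/2, d(FH,U)=27, d(FH,V)=37
2. join L+V (d=1, Q=-475/2) ⇒ LV; edges |L|=-69/16, |V|=85/16
  updated: d(C,LV)=26, d(E,LV)=67/2, d(FH,LV)=157/4, d(LV,U)=19
3. join C+FH (d=49/2, Q=-651/4) ⇒ CFH; edges |C|=59/8, |FH|=137/8
  updated: d(CFH,E)=111/4, d(CFH,LV)=163/8, d(CFH,U)=35/4
4. join CFH+LV (d=163/8, Q=-89) ⇒ CFHLV; edges |CFH|=99/16, |LV|=227/16
  updated: d(CFHLV,E)=327/16, d(CFHLV,U)=59/16
5. join CFHLV+E (d=327/16, Q=-289/8) ⇒ CEFHLV; edges |CFHLV|=97/16, |E|=115/8
  updated: d(CEFHLV,U)=-19/8
6. join CEFHLV+U (d=-19/8) ⇒ CEFHLUV; edges |CEFHLV|=-19/16, |U|=-19/16
final tree: ((((C:59/8,(F:-6,H:8):137/8):99/16,(L:-69/16,V:85/16):227/16):97/16,E:115/8):-19/16,U:-19/16)
total length: 1055/16

1055/16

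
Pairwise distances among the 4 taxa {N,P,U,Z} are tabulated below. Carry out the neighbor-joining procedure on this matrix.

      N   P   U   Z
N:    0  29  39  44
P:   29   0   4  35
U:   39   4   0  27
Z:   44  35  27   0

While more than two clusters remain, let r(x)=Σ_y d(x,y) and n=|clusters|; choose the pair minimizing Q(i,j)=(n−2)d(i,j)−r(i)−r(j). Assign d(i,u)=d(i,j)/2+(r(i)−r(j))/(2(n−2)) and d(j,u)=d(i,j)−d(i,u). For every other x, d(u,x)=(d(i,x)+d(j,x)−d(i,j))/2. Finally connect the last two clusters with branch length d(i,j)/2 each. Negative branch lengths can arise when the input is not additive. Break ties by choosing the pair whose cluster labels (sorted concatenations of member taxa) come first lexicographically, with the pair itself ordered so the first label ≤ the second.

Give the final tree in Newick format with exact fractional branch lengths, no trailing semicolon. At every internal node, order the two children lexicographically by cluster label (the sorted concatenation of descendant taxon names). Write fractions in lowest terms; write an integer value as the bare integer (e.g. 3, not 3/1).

iteration 1: select N,Z (d=44, Q=-130); attach at lengths (47/2, 41/2); label the merged cluster NZ
  updated: d(NZ,P)=10, d(NZ,U)=11
iteration 2: select NZ,P (d=10, Q=-25); attach at lengths (17/2, 3/2); label the merged cluster NPZ
  updated: d(NPZ,U)=5/2
iteration 3: select NPZ,U (d=5/2); attach at lengths (5/4, 5/4); label the merged cluster NPUZ
final tree: (((N:47/2,Z:41/2):17/2,P:3/2):5/4,U:5/4)
total length: 113/2

(((N:47/2,Z:41/2):17/2,P:3/2):5/4,U:5/4)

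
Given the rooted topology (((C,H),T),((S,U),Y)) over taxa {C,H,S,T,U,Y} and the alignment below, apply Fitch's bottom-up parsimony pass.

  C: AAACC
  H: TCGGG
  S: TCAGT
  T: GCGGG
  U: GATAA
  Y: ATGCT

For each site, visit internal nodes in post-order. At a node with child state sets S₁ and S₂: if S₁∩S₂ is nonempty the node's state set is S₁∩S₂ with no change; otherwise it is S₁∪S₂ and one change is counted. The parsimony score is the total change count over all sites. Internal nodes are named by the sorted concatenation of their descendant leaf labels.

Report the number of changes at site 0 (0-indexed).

[col 0] CH: children C:{A}, H:{T} ∪→ {A,T}; cost 1
[col 0] CHT: children CH:{A,T}, T:{G} ∪→ {A,G,T}; cost 1
[col 0] SU: children S:{T}, U:{G} ∪→ {G,T}; cost 1
[col 0] SUY: children SU:{G,T}, Y:{A} ∪→ {A,G,T}; cost 1
[col 0] CHSTUY: children CHT:{A,G,T}, SUY:{A,G,T} ∩→ {A,G,T}; cost 0
[col 1] CH: children C:{A}, H:{C} ∪→ {A,C}; cost 1
[col 1] CHT: children CH:{A,C}, T:{C} ∩→ {C}; cost 0
[col 1] SU: children S:{C}, U:{A} ∪→ {A,C}; cost 1
[col 1] SUY: children SU:{A,C}, Y:{T} ∪→ {A,C,T}; cost 1
[col 1] CHSTUY: children CHT:{C}, SUY:{A,C,T} ∩→ {C}; cost 0
[col 2] CH: children C:{A}, H:{G} ∪→ {A,G}; cost 1
[col 2] CHT: children CH:{A,G}, T:{G} ∩→ {G}; cost 0
[col 2] SU: children S:{A}, U:{T} ∪→ {A,T}; cost 1
[col 2] SUY: children SU:{A,T}, Y:{G} ∪→ {A,G,T}; cost 1
[col 2] CHSTUY: children CHT:{G}, SUY:{A,G,T} ∩→ {G}; cost 0
[col 3] CH: children C:{C}, H:{G} ∪→ {C,G}; cost 1
[col 3] CHT: children CH:{C,G}, T:{G} ∩→ {G}; cost 0
[col 3] SU: children S:{G}, U:{A} ∪→ {A,G}; cost 1
[col 3] SUY: children SU:{A,G}, Y:{C} ∪→ {A,C,G}; cost 1
[col 3] CHSTUY: children CHT:{G}, SUY:{A,C,G} ∩→ {G}; cost 0
[col 4] CH: children C:{C}, H:{G} ∪→ {C,G}; cost 1
[col 4] CHT: children CH:{C,G}, T:{G} ∩→ {G}; cost 0
[col 4] SU: children S:{T}, U:{A} ∪→ {A,T}; cost 1
[col 4] SUY: children SU:{A,T}, Y:{T} ∩→ {T}; cost 0
[col 4] CHSTUY: children CHT:{G}, SUY:{T} ∪→ {G,T}; cost 1
per-site changes: [4, 3, 3, 3, 3]; total = 16

4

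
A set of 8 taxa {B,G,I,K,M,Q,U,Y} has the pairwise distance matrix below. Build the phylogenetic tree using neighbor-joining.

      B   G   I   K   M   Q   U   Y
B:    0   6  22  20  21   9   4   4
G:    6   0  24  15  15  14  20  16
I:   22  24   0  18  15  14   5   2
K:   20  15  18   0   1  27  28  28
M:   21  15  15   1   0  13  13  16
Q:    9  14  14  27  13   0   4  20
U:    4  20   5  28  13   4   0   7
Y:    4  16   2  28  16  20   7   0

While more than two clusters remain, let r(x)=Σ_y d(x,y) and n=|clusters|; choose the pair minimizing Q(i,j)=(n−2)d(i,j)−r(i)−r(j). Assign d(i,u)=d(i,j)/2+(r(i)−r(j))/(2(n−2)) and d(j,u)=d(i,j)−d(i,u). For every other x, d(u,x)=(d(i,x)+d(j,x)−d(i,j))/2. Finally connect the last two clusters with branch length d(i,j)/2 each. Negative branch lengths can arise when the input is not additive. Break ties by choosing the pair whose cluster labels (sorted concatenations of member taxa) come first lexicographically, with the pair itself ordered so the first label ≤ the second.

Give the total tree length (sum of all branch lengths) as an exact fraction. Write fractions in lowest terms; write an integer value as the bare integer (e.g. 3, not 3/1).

2399/64

step 1: merge (K,M) at d=1, Q=-225; branch lengths K→49/12, M→-37/12; new cluster KM
  updated: d(B,KM)=20, d(G,KM)=29/2, d(I,KM)=16, d(KM,Q)=39/2, d(KM,U)=20, d(KM,Y)=43/2
step 2: merge (I,Y) at d=2, Q=-287/2; branch lengths I→9/4, Y→-1/4; new cluster IY
  updated: d(B,IY)=12, d(G,IY)=19, d(IY,KM)=71/4, d(IY,Q)=16, d(IY,U)=5
step 3: merge (G,KM) at d=29/2, Q=-429/4; branch lengths G→159/32, KM→305/32; new cluster GKM
  updated: d(B,GKM)=23/4, d(GKM,IY)=89/8, d(GKM,Q)=19/2, d(GKM,U)=51/4
step 4: merge (IY,U) at d=5, Q=-439/8; branch lengths IY→89/16, U→-9/16; new cluster IUY
  updated: d(B,IUY)=11/2, d(GKM,IUY)=151/16, d(IUY,Q)=15/2
step 5: merge (B,GKM) at d=23/4, Q=-535/16; branch lengths B→113/64, GKM→255/64; new cluster BGKM
  updated: d(BGKM,IUY)=147/32, d(BGKM,Q)=51/8
step 6: merge (BGKM,IUY) at d=147/32, Q=-591/32; branch lengths BGKM→111/64, IUY→183/64; new cluster BGIKMUY
  updated: d(BGIKMUY,Q)=297/64
step 7: merge (BGIKMUY,Q) at d=297/64; branch lengths BGIKMUY→297/128, Q→297/128; new cluster BGIKMQUY
final tree: (((B:113/64,(G:159/32,(K:49/12,M:-37/12):305/32):255/64):111/64,((I:9/4,Y:-1/4):89/16,U:-9/16):183/64):297/128,Q:297/128)
total length: 2399/64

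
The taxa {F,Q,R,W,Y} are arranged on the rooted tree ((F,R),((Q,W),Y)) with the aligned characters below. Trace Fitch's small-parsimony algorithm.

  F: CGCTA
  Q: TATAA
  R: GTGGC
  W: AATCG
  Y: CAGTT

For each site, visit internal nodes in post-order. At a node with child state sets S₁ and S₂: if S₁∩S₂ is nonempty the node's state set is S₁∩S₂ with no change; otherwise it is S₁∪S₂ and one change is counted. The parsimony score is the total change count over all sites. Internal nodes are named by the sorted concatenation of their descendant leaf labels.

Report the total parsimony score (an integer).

[col 0] FR: children F:{C}, R:{G} ∪→ {C,G}; cost 1
[col 0] QW: children Q:{T}, W:{A} ∪→ {A,T}; cost 1
[col 0] QWY: children QW:{A,T}, Y:{C} ∪→ {A,C,T}; cost 1
[col 0] FQRWY: children FR:{C,G}, QWY:{A,C,T} ∩→ {C}; cost 0
[col 1] FR: children F:{G}, R:{T} ∪→ {G,T}; cost 1
[col 1] QW: children Q:{A}, W:{A} ∩→ {A}; cost 0
[col 1] QWY: children QW:{A}, Y:{A} ∩→ {A}; cost 0
[col 1] FQRWY: children FR:{G,T}, QWY:{A} ∪→ {A,G,T}; cost 1
[col 2] FR: children F:{C}, R:{G} ∪→ {C,G}; cost 1
[col 2] QW: children Q:{T}, W:{T} ∩→ {T}; cost 0
[col 2] QWY: children QW:{T}, Y:{G} ∪→ {G,T}; cost 1
[col 2] FQRWY: children FR:{C,G}, QWY:{G,T} ∩→ {G}; cost 0
[col 3] FR: children F:{T}, R:{G} ∪→ {G,T}; cost 1
[col 3] QW: children Q:{A}, W:{C} ∪→ {A,C}; cost 1
[col 3] QWY: children QW:{A,C}, Y:{T} ∪→ {A,C,T}; cost 1
[col 3] FQRWY: children FR:{G,T}, QWY:{A,C,T} ∩→ {T}; cost 0
[col 4] FR: children F:{A}, R:{C} ∪→ {A,C}; cost 1
[col 4] QW: children Q:{A}, W:{G} ∪→ {A,G}; cost 1
[col 4] QWY: children QW:{A,G}, Y:{T} ∪→ {A,G,T}; cost 1
[col 4] FQRWY: children FR:{A,C}, QWY:{A,G,T} ∩→ {A}; cost 0
per-site changes: [3, 2, 2, 3, 3]; total = 13

13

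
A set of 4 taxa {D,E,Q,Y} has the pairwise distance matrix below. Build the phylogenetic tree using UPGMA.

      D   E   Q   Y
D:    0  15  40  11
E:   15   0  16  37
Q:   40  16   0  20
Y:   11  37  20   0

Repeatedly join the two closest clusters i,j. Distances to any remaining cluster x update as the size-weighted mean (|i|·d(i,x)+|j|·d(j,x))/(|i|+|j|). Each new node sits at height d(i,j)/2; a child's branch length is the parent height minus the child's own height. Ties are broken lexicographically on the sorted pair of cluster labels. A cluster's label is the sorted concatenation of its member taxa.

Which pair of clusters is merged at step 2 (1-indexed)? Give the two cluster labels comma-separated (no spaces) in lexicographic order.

step 1: merge (D,Y) at d=11; branch lengths D→11/2, Y→11/2; new cluster DY
  updated: d(DY,E)=26, d(DY,Q)=30
step 2: merge (E,Q) at d=16; branch lengths E→8, Q→8; new cluster EQ
  updated: d(DY,EQ)=28
step 3: merge (DY,EQ) at d=28; branch lengths DY→17/2, EQ→6; new cluster DEQY
final tree: ((D:11/2,Y:11/2):17/2,(E:8,Q:8):6)
total length: 83/2

E,Q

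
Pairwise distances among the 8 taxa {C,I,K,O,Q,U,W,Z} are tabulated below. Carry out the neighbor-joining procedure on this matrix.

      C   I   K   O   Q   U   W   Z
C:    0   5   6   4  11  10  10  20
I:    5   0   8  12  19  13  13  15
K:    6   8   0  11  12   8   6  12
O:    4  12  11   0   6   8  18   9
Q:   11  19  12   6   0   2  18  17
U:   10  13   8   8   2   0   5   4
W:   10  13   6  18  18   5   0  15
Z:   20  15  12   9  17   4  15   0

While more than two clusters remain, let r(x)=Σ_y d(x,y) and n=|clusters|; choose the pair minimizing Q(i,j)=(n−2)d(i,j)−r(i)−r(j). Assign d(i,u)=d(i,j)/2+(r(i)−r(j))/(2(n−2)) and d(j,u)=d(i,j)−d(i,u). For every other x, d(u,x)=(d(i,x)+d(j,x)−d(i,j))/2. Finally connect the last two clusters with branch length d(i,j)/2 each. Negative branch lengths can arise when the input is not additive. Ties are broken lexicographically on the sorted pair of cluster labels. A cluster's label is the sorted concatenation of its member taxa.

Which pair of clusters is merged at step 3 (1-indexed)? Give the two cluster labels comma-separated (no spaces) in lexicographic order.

K,W

1. join Q+U (d=2, Q=-123) ⇒ QU; edges |Q|=47/12, |U|=-23/12
  updated: d(C,QU)=19/2, d(I,QU)=15, d(K,QU)=9, d(O,QU)=6, d(QU,W)=21/2, d(QU,Z)=19/2
2. join C+I (d=5, Q=-195/2) ⇒ CI; edges |C|=23/20, |I|=77/20
  updated: d(CI,K)=9/2, d(CI,O)=11/2, d(CI,QU)=39/4, d(CI,W)=9, d(CI,Z)=15
3. join K+W (d=6, Q=-77) ⇒ KW; edges |K|=1, |W|=5
  updated: d(CI,KW)=15/4, d(KW,O)=23/2, d(KW,QU)=27/4, d(KW,Z)=21/2
4. join CI+KW (d=15/4, Q=-221/4) ⇒ CIKW; edges |CI|=17/8, |KW|=13/8
  updated: d(CIKW,O)=53/8, d(CIKW,QU)=51/8, d(CIKW,Z)=87/8
5. join CIKW+QU (d=51/8, Q=-33) ⇒ CIKQUW; edges |CIKW|=59/16, |QU|=43/16
  updated: d(CIKQUW,O)=25/8, d(CIKQUW,Z)=7
6. join CIKQUW+O (d=25/8, Q=-153/8) ⇒ CIKOQUW; edges |CIKQUW|=9/16, |O|=41/16
  updated: d(CIKOQUW,Z)=103/16
7. join CIKOQUW+Z (d=103/16) ⇒ CIKOQUWZ; edges |CIKOQUW|=103/32, |Z|=103/32
final tree: (((((C:23/20,I:77/20):17/8,(K:1,W:5):13/8):59/16,(Q:47/12,U:-23/12):43/16):9/16,O:41/16):103/32,Z:103/32)
total length: 523/16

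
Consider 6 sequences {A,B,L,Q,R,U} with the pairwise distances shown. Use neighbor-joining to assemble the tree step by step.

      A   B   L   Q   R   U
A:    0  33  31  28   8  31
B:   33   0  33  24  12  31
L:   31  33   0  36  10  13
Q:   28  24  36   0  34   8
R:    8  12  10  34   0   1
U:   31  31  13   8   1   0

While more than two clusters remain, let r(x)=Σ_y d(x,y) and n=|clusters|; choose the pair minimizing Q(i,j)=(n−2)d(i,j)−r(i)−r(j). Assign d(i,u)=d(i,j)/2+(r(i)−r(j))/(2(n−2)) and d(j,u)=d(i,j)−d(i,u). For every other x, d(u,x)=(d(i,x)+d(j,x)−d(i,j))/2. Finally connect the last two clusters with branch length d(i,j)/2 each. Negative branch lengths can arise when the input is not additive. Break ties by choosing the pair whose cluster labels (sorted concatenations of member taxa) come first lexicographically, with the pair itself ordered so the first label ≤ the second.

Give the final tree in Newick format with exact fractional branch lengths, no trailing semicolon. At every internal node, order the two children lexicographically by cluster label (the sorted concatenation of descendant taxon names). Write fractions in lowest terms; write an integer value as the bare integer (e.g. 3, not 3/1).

((((A:13,R:-5):25/8,B:123/8):21/8,L:103/8):61/16,(Q:39/4,U:-7/4):61/16)

1. join Q+U (d=8, Q=-182) ⇒ QU; edges |Q|=39/4, |U|=-7/4
  updated: d(A,QU)=51/2, d(B,QU)=47/2, d(L,QU)=41/2, d(QU,R)=27/2
2. join A+R (d=8, Q=-117) ⇒ AR; edges |A|=13, |R|=-5
  updated: d(AR,B)=37/2, d(AR,L)=33/2, d(AR,QU)=31/2
3. join AR+B (d=37/2, Q=-177/2) ⇒ ABR; edges |AR|=25/8, |B|=123/8
  updated: d(ABR,L)=31/2, d(ABR,QU)=41/4
4. join ABR+L (d=31/2, Q=-185/4) ⇒ ABLR; edges |ABR|=21/8, |L|=103/8
  updated: d(ABLR,QU)=61/8
5. join ABLR+QU (d=61/8) ⇒ ABLQRU; edges |ABLR|=61/16, |QU|=61/16
final tree: ((((A:13,R:-5):25/8,B:123/8):21/8,L:103/8):61/16,(Q:39/4,U:-7/4):61/16)
total length: 461/8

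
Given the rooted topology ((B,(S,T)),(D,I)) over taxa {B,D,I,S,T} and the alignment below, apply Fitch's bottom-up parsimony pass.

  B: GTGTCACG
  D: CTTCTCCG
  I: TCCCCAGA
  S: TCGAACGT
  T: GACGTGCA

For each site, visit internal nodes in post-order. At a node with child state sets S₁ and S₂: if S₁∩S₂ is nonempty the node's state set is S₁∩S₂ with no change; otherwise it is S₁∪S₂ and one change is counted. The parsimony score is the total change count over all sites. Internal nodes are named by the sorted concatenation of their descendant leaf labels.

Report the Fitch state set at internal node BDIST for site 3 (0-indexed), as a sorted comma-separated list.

A,C,G,T

site 0, node ST: S={T} ∪ T={G} → {G,T} (+1)
site 0, node BST: B={G} ∩ ST={G,T} → {G} (+0)
site 0, node DI: D={C} ∪ I={T} → {C,T} (+1)
site 0, node BDIST: BST={G} ∪ DI={C,T} → {C,G,T} (+1)
site 1, node ST: S={C} ∪ T={A} → {A,C} (+1)
site 1, node BST: B={T} ∪ ST={A,C} → {A,C,T} (+1)
site 1, node DI: D={T} ∪ I={C} → {C,T} (+1)
site 1, node BDIST: BST={A,C,T} ∩ DI={C,T} → {C,T} (+0)
site 2, node ST: S={G} ∪ T={C} → {C,G} (+1)
site 2, node BST: B={G} ∩ ST={C,G} → {G} (+0)
site 2, node DI: D={T} ∪ I={C} → {C,T} (+1)
site 2, node BDIST: BST={G} ∪ DI={C,T} → {C,G,T} (+1)
site 3, node ST: S={A} ∪ T={G} → {A,G} (+1)
site 3, node BST: B={T} ∪ ST={A,G} → {A,G,T} (+1)
site 3, node DI: D={C} ∩ I={C} → {C} (+0)
site 3, node BDIST: BST={A,G,T} ∪ DI={C} → {A,C,G,T} (+1)
site 4, node ST: S={A} ∪ T={T} → {A,T} (+1)
site 4, node BST: B={C} ∪ ST={A,T} → {A,C,T} (+1)
site 4, node DI: D={T} ∪ I={C} → {C,T} (+1)
site 4, node BDIST: BST={A,C,T} ∩ DI={C,T} → {C,T} (+0)
site 5, node ST: S={C} ∪ T={G} → {C,G} (+1)
site 5, node BST: B={A} ∪ ST={C,G} → {A,C,G} (+1)
site 5, node DI: D={C} ∪ I={A} → {A,C} (+1)
site 5, node BDIST: BST={A,C,G} ∩ DI={A,C} → {A,C} (+0)
site 6, node ST: S={G} ∪ T={C} → {C,G} (+1)
site 6, node BST: B={C} ∩ ST={C,G} → {C} (+0)
site 6, node DI: D={C} ∪ I={G} → {C,G} (+1)
site 6, node BDIST: BST={C} ∩ DI={C,G} → {C} (+0)
site 7, node ST: S={T} ∪ T={A} → {A,T} (+1)
site 7, node BST: B={G} ∪ ST={A,T} → {A,G,T} (+1)
site 7, node DI: D={G} ∪ I={A} → {A,G} (+1)
site 7, node BDIST: BST={A,G,T} ∩ DI={A,G} → {A,G} (+0)
per-site changes: [3, 3, 3, 3, 3, 3, 2, 3]; total = 23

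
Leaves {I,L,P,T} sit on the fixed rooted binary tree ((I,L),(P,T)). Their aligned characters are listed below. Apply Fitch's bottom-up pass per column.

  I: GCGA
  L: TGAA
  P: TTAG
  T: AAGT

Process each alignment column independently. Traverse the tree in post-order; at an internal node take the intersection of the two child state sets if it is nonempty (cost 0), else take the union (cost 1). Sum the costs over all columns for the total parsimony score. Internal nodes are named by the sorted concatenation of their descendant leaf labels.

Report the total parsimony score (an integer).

[col 0] IL: children I:{G}, L:{T} ∪→ {G,T}; cost 1
[col 0] PT: children P:{T}, T:{A} ∪→ {A,T}; cost 1
[col 0] ILPT: children IL:{G,T}, PT:{A,T} ∩→ {T}; cost 0
[col 1] IL: children I:{C}, L:{G} ∪→ {C,G}; cost 1
[col 1] PT: children P:{T}, T:{A} ∪→ {A,T}; cost 1
[col 1] ILPT: children IL:{C,G}, PT:{A,T} ∪→ {A,C,G,T}; cost 1
[col 2] IL: children I:{G}, L:{A} ∪→ {A,G}; cost 1
[col 2] PT: children P:{A}, T:{G} ∪→ {A,G}; cost 1
[col 2] ILPT: children IL:{A,G}, PT:{A,G} ∩→ {A,G}; cost 0
[col 3] IL: children I:{A}, L:{A} ∩→ {A}; cost 0
[col 3] PT: children P:{G}, T:{T} ∪→ {G,T}; cost 1
[col 3] ILPT: children IL:{A}, PT:{G,T} ∪→ {A,G,T}; cost 1
per-site changes: [2, 3, 2, 2]; total = 9

9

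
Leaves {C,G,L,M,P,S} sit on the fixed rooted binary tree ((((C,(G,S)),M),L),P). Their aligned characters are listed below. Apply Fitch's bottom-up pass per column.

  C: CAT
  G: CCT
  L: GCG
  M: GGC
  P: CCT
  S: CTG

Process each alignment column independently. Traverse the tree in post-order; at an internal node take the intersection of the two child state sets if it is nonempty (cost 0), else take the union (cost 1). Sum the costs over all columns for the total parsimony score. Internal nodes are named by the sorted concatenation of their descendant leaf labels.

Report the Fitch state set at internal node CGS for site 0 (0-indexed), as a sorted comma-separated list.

GS@0: {C} ∩ {C} = {C} (intersection, +0)
CGS@0: {C} ∩ {C} = {C} (intersection, +0)
CGMS@0: {C} ∪ {G} = {C,G} (union, +1)
CGLMS@0: {C,G} ∩ {G} = {G} (intersection, +0)
CGLMPS@0: {G} ∪ {C} = {C,G} (union, +1)
GS@1: {C} ∪ {T} = {C,T} (union, +1)
CGS@1: {A} ∪ {C,T} = {A,C,T} (union, +1)
CGMS@1: {A,C,T} ∪ {G} = {A,C,G,T} (union, +1)
CGLMS@1: {A,C,G,T} ∩ {C} = {C} (intersection, +0)
CGLMPS@1: {C} ∩ {C} = {C} (intersection, +0)
GS@2: {T} ∪ {G} = {G,T} (union, +1)
CGS@2: {T} ∩ {G,T} = {T} (intersection, +0)
CGMS@2: {T} ∪ {C} = {C,T} (union, +1)
CGLMS@2: {C,T} ∪ {G} = {C,G,T} (union, +1)
CGLMPS@2: {C,G,T} ∩ {T} = {T} (intersection, +0)
per-site changes: [2, 3, 3]; total = 8

C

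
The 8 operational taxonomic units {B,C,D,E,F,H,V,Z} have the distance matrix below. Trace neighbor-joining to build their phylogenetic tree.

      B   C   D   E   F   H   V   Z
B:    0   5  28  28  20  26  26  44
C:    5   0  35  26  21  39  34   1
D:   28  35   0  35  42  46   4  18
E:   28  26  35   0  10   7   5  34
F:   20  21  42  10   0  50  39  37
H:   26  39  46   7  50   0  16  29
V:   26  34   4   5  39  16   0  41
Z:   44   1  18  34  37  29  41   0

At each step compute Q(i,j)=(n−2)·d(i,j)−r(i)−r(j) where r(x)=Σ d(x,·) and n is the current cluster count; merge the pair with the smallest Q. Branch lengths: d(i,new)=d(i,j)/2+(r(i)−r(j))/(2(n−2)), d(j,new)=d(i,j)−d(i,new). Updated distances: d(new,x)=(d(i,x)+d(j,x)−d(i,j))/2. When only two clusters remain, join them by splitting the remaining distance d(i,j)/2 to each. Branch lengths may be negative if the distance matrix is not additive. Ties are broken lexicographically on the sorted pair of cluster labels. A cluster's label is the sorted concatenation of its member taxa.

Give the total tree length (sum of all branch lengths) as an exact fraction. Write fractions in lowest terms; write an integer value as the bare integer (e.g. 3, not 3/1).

1179/16

step 1: merge (C,Z) at d=1, Q=-359; branch lengths C→-37/12, Z→49/12; new cluster CZ
  updated: d(B,CZ)=24, d(CZ,D)=26, d(CZ,E)=59/2, d(CZ,F)=57/2, d(CZ,H)=67/2, d(CZ,V)=37
step 2: merge (D,V) at d=4, Q=-288; branch lengths D→37/5, V→-17/5; new cluster DV
  updated: d(B,DV)=25, d(CZ,DV)=59/2, d(DV,E)=18, d(DV,F)=77/2, d(DV,H)=29
step 3: merge (E,H) at d=7, Q=-210; branch lengths E→-25/8, H→81/8; new cluster EH
  updated: d(B,EH)=47/2, d(CZ,EH)=28, d(DV,EH)=20, d(EH,F)=53/2
step 4: merge (DV,EH) at d=20, Q=-151; branch lengths DV→25/2, EH→15/2; new cluster DEHV
  updated: d(B,DEHV)=57/4, d(CZ,DEHV)=75/4, d(DEHV,F)=45/2
step 5: merge (B,F) at d=20, Q=-357/4; branch lengths B→109/16, F→211/16; new cluster BF
  updated: d(BF,CZ)=65/4, d(BF,DEHV)=67/8
step 6: merge (BF,CZ) at d=65/4, Q=-347/8; branch lengths BF→47/16, CZ→213/16; new cluster BCFZ
  updated: d(BCFZ,DEHV)=87/16
step 7: merge (BCFZ,DEHV) at d=87/16; branch lengths BCFZ→87/32, DEHV→87/32; new cluster BCDEFHVZ
final tree: (((B:109/16,F:211/16):47/16,(C:-37/12,Z:49/12):213/16):87/32,((D:37/5,V:-17/5):25/2,(E:-25/8,H:81/8):15/2):87/32)
total length: 1179/16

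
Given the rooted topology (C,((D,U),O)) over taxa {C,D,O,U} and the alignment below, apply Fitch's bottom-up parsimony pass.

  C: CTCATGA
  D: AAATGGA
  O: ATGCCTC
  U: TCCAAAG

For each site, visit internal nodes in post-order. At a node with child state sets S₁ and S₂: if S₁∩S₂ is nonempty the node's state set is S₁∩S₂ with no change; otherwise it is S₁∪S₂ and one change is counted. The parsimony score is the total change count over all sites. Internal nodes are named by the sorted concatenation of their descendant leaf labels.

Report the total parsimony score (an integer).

15

site 0, node DU: D={A} ∪ U={T} → {A,T} (+1)
site 0, node DOU: DU={A,T} ∩ O={A} → {A} (+0)
site 0, node CDOU: C={C} ∪ DOU={A} → {A,C} (+1)
site 1, node DU: D={A} ∪ U={C} → {A,C} (+1)
site 1, node DOU: DU={A,C} ∪ O={T} → {A,C,T} (+1)
site 1, node CDOU: C={T} ∩ DOU={A,C,T} → {T} (+0)
site 2, node DU: D={A} ∪ U={C} → {A,C} (+1)
site 2, node DOU: DU={A,C} ∪ O={G} → {A,C,G} (+1)
site 2, node CDOU: C={C} ∩ DOU={A,C,G} → {C} (+0)
site 3, node DU: D={T} ∪ U={A} → {A,T} (+1)
site 3, node DOU: DU={A,T} ∪ O={C} → {A,C,T} (+1)
site 3, node CDOU: C={A} ∩ DOU={A,C,T} → {A} (+0)
site 4, node DU: D={G} ∪ U={A} → {A,G} (+1)
site 4, node DOU: DU={A,G} ∪ O={C} → {A,C,G} (+1)
site 4, node CDOU: C={T} ∪ DOU={A,C,G} → {A,C,G,T} (+1)
site 5, node DU: D={G} ∪ U={A} → {A,G} (+1)
site 5, node DOU: DU={A,G} ∪ O={T} → {A,G,T} (+1)
site 5, node CDOU: C={G} ∩ DOU={A,G,T} → {G} (+0)
site 6, node DU: D={A} ∪ U={G} → {A,G} (+1)
site 6, node DOU: DU={A,G} ∪ O={C} → {A,C,G} (+1)
site 6, node CDOU: C={A} ∩ DOU={A,C,G} → {A} (+0)
per-site changes: [2, 2, 2, 2, 3, 2, 2]; total = 15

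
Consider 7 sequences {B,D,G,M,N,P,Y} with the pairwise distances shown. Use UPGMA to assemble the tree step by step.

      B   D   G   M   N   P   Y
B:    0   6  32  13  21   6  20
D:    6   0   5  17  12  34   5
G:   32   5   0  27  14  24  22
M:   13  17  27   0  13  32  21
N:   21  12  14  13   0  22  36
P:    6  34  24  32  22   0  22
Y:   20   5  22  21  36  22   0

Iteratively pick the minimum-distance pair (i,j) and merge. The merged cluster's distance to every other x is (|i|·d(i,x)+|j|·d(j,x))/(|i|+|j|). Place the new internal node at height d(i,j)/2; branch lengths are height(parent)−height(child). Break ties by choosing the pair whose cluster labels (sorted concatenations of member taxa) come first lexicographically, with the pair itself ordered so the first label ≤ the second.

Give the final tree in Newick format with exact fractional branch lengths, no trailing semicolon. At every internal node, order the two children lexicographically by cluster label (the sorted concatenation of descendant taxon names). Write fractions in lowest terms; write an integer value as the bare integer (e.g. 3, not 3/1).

step 1: merge (D,G) at d=5; branch lengths D→5/2, G→5/2; new cluster DG
  updated: d(B,DG)=19, d(DG,M)=22, d(DG,N)=13, d(DG,P)=29, d(DG,Y)=27/2
step 2: merge (B,P) at d=6; branch lengths B→3, P→3; new cluster BP
  updated: d(BP,DG)=24, d(BP,M)=45/2, d(BP,N)=43/2, d(BP,Y)=21
step 3: merge (DG,N) at d=13; branch lengths DG→4, N→13/2; new cluster DGN
  updated: d(BP,DGN)=139/6, d(DGN,M)=19, d(DGN,Y)=21
step 4: merge (DGN,M) at d=19; branch lengths DGN→3, M→19/2; new cluster DGMN
  updated: d(BP,DGMN)=23, d(DGMN,Y)=21
step 5: merge (BP,Y) at d=21; branch lengths BP→15/2, Y→21/2; new cluster BPY
  updated: d(BPY,DGMN)=67/3
step 6: merge (BPY,DGMN) at d=67/3; branch lengths BPY→2/3, DGMN→5/3; new cluster BDGMNPY
final tree: (((B:3,P:3):15/2,Y:21/2):2/3,(((D:5/2,G:5/2):4,N:13/2):3,M:19/2):5/3)
total length: 163/3

(((B:3,P:3):15/2,Y:21/2):2/3,(((D:5/2,G:5/2):4,N:13/2):3,M:19/2):5/3)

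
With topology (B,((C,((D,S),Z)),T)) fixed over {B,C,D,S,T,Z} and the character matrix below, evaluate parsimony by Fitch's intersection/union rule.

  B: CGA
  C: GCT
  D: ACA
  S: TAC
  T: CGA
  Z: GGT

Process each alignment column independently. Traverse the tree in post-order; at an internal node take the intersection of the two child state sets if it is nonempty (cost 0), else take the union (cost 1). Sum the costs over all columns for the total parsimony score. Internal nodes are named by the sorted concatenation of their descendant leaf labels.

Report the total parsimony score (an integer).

[col 0] DS: children D:{A}, S:{T} ∪→ {A,T}; cost 1
[col 0] DSZ: children DS:{A,T}, Z:{G} ∪→ {A,G,T}; cost 1
[col 0] CDSZ: children C:{G}, DSZ:{A,G,T} ∩→ {G}; cost 0
[col 0] CDSTZ: children CDSZ:{G}, T:{C} ∪→ {C,G}; cost 1
[col 0] BCDSTZ: children B:{C}, CDSTZ:{C,G} ∩→ {C}; cost 0
[col 1] DS: children D:{C}, S:{A} ∪→ {A,C}; cost 1
[col 1] DSZ: children DS:{A,C}, Z:{G} ∪→ {A,C,G}; cost 1
[col 1] CDSZ: children C:{C}, DSZ:{A,C,G} ∩→ {C}; cost 0
[col 1] CDSTZ: children CDSZ:{C}, T:{G} ∪→ {C,G}; cost 1
[col 1] BCDSTZ: children B:{G}, CDSTZ:{C,G} ∩→ {G}; cost 0
[col 2] DS: children D:{A}, S:{C} ∪→ {A,C}; cost 1
[col 2] DSZ: children DS:{A,C}, Z:{T} ∪→ {A,C,T}; cost 1
[col 2] CDSZ: children C:{T}, DSZ:{A,C,T} ∩→ {T}; cost 0
[col 2] CDSTZ: children CDSZ:{T}, T:{A} ∪→ {A,T}; cost 1
[col 2] BCDSTZ: children B:{A}, CDSTZ:{A,T} ∩→ {A}; cost 0
per-site changes: [3, 3, 3]; total = 9

9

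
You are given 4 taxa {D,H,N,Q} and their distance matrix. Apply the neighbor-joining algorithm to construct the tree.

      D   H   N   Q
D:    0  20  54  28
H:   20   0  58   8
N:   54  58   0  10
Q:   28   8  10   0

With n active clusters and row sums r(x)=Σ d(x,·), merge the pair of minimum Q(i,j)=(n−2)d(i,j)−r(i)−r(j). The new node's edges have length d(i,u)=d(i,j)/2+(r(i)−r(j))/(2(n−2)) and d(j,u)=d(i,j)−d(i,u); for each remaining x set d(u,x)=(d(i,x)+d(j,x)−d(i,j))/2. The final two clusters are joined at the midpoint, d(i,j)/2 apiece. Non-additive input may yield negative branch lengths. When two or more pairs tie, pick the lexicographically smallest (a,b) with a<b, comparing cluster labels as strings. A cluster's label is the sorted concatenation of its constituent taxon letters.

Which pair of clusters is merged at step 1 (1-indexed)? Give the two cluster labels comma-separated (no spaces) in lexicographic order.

D,H

iteration 1: select D,H (d=20, Q=-148); attach at lengths (14, 6); label the merged cluster DH
  updated: d(DH,N)=46, d(DH,Q)=8
iteration 2: select DH,N (d=46, Q=-64); attach at lengths (22, 24); label the merged cluster DHN
  updated: d(DHN,Q)=-14
iteration 3: select DHN,Q (d=-14); attach at lengths (-7, -7); label the merged cluster DHNQ
final tree: (((D:14,H:6):22,N:24):-7,Q:-7)
total length: 52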